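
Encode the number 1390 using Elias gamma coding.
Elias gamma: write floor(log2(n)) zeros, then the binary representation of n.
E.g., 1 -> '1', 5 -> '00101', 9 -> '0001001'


num_bits = floor(log2(1390)) + 1 = 11
leading_zeros = num_bits - 1 = 10
binary(1390) = 10101101110

Elias gamma(1390) = '0000000000' + '10101101110' = 000000000010101101110 (21 bits)


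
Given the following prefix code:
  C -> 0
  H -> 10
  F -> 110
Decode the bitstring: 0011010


Decoding step by step:
Bits 0 -> C
Bits 0 -> C
Bits 110 -> F
Bits 10 -> H


Decoded message: CCFH


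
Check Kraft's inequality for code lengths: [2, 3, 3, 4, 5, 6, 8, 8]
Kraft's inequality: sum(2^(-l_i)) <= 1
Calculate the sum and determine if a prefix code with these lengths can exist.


Sum = 2^(-2) + 2^(-3) + 2^(-3) + 2^(-4) + 2^(-5) + 2^(-6) + 2^(-8) + 2^(-8)
    = 0.25 + 0.125 + 0.125 + 0.0625 + 0.03125 + 0.015625 + 0.00390625 + 0.00390625
    = 158/256 = 0.6171875
Since 0.6171875 <= 1, Kraft's inequality IS satisfied.
A prefix code with these lengths CAN exist.

Kraft sum = 0.6171875. Satisfied.


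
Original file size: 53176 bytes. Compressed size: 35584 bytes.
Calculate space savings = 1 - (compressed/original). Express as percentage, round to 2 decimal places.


ratio = compressed/original = 35584/53176 = 0.669174
savings = 1 - ratio = 1 - 0.669174 = 0.330826
as a percentage: 0.330826 * 100 = 33.08%

Space savings = 1 - 35584/53176 = 33.08%


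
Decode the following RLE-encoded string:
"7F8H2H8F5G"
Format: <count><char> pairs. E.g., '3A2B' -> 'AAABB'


Expanding each <count><char> pair:
  7F -> 'FFFFFFF'
  8H -> 'HHHHHHHH'
  2H -> 'HH'
  8F -> 'FFFFFFFF'
  5G -> 'GGGGG'

Decoded = FFFFFFFHHHHHHHHHHFFFFFFFFGGGGG


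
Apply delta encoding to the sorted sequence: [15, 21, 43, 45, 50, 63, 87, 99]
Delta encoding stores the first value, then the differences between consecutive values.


First value: 15
Deltas:
  21 - 15 = 6
  43 - 21 = 22
  45 - 43 = 2
  50 - 45 = 5
  63 - 50 = 13
  87 - 63 = 24
  99 - 87 = 12


Delta encoded: [15, 6, 22, 2, 5, 13, 24, 12]


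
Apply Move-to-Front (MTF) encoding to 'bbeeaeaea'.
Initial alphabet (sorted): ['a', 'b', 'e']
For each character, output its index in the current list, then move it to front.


MTF encoding:
'b': index 1 in ['a', 'b', 'e'] -> ['b', 'a', 'e']
'b': index 0 in ['b', 'a', 'e'] -> ['b', 'a', 'e']
'e': index 2 in ['b', 'a', 'e'] -> ['e', 'b', 'a']
'e': index 0 in ['e', 'b', 'a'] -> ['e', 'b', 'a']
'a': index 2 in ['e', 'b', 'a'] -> ['a', 'e', 'b']
'e': index 1 in ['a', 'e', 'b'] -> ['e', 'a', 'b']
'a': index 1 in ['e', 'a', 'b'] -> ['a', 'e', 'b']
'e': index 1 in ['a', 'e', 'b'] -> ['e', 'a', 'b']
'a': index 1 in ['e', 'a', 'b'] -> ['a', 'e', 'b']


Output: [1, 0, 2, 0, 2, 1, 1, 1, 1]


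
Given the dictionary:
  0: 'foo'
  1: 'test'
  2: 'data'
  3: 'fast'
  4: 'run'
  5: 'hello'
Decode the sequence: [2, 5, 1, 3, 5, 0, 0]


Look up each index in the dictionary:
  2 -> 'data'
  5 -> 'hello'
  1 -> 'test'
  3 -> 'fast'
  5 -> 'hello'
  0 -> 'foo'
  0 -> 'foo'

Decoded: "data hello test fast hello foo foo"


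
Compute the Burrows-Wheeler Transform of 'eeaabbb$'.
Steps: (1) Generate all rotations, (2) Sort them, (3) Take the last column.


Rotations (sorted):
  0: $eeaabbb -> last char: b
  1: aabbb$ee -> last char: e
  2: abbb$eea -> last char: a
  3: b$eeaabb -> last char: b
  4: bb$eeaab -> last char: b
  5: bbb$eeaa -> last char: a
  6: eaabbb$e -> last char: e
  7: eeaabbb$ -> last char: $


BWT = beabbae$


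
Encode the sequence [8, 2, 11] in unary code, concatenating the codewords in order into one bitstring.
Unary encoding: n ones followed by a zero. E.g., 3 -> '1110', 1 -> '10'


Encode each number as n ones followed by a terminating 0:
  8 -> 111111110 (9 bits)
  2 -> 110 (3 bits)
  11 -> 111111111110 (12 bits)
Total length = 9 + 3 + 12 = 24 bits.

Unary([8, 2, 11]) = 111111110110111111111110 (24 bits)


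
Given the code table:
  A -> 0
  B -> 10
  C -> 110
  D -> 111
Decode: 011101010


Decoding:
0 -> A
111 -> D
0 -> A
10 -> B
10 -> B


Result: ADABB


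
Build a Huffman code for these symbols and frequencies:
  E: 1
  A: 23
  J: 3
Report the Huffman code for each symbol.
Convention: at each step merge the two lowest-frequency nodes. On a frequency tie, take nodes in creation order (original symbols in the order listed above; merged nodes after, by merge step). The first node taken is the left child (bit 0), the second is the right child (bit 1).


Huffman tree construction:
Step 1: Merge E(1) + J(3) = 4
Step 2: Merge (E+J)(4) + A(23) = 27
Read each symbol's code off the tree from the root (left child = 0, right child = 1).

Codes:
  E: 00 (length 2)
  A: 1 (length 1)
  J: 01 (length 2)
Average code length: 31/27 = 1.1481 bits/symbol


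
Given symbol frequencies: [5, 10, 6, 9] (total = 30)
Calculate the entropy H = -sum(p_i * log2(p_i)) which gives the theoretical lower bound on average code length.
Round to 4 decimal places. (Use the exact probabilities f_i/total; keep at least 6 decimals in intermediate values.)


Per-symbol terms -p_i * log2(p_i) with p_i = f_i/30:
  p = 5/30 = 0.166667: log2(p) = -2.584963, -p*log2(p) = 0.430827
  p = 10/30 = 0.333333: log2(p) = -1.584963, -p*log2(p) = 0.528321
  p = 6/30 = 0.200000: log2(p) = -2.321928, -p*log2(p) = 0.464386
  p = 9/30 = 0.300000: log2(p) = -1.736966, -p*log2(p) = 0.521090
H = 0.430827 + 0.528321 + 0.464386 + 0.521090 = 1.944624

H = 1.9446 bits/symbol


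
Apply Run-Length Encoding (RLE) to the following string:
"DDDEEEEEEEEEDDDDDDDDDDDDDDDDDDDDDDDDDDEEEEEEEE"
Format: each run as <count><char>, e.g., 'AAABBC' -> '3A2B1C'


Scanning runs left to right:
  i=0: run of 'D' x 3 -> '3D'
  i=3: run of 'E' x 9 -> '9E'
  i=12: run of 'D' x 26 -> '26D'
  i=38: run of 'E' x 8 -> '8E'

RLE = 3D9E26D8E


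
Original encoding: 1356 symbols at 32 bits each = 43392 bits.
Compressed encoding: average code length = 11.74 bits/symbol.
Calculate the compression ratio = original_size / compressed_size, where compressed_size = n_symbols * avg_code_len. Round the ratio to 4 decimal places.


original_size = n_symbols * orig_bits = 1356 * 32 = 43392 bits
compressed_size = n_symbols * avg_code_len = 1356 * 11.74 = 15919.44 bits
ratio = original_size / compressed_size = 43392 / 15919.44 = 2.7257

Compression ratio = 2.7257


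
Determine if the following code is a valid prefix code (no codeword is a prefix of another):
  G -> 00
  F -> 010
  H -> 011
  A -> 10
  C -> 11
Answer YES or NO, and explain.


Checking each pair (does one codeword prefix another?):
  G='00' vs F='010': no prefix
  G='00' vs H='011': no prefix
  G='00' vs A='10': no prefix
  G='00' vs C='11': no prefix
  F='010' vs G='00': no prefix
  F='010' vs H='011': no prefix
  F='010' vs A='10': no prefix
  F='010' vs C='11': no prefix
  H='011' vs G='00': no prefix
  H='011' vs F='010': no prefix
  H='011' vs A='10': no prefix
  H='011' vs C='11': no prefix
  A='10' vs G='00': no prefix
  A='10' vs F='010': no prefix
  A='10' vs H='011': no prefix
  A='10' vs C='11': no prefix
  C='11' vs G='00': no prefix
  C='11' vs F='010': no prefix
  C='11' vs H='011': no prefix
  C='11' vs A='10': no prefix
No violation found over all pairs.

YES -- this is a valid prefix code. No codeword is a prefix of any other codeword.


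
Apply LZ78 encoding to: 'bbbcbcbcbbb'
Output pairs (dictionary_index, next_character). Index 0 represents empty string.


LZ78 encoding steps:
Dictionary: {0: ''}
Step 1: w='' (idx 0), next='b' -> output (0, 'b'), add 'b' as idx 1
Step 2: w='b' (idx 1), next='b' -> output (1, 'b'), add 'bb' as idx 2
Step 3: w='' (idx 0), next='c' -> output (0, 'c'), add 'c' as idx 3
Step 4: w='b' (idx 1), next='c' -> output (1, 'c'), add 'bc' as idx 4
Step 5: w='bc' (idx 4), next='b' -> output (4, 'b'), add 'bcb' as idx 5
Step 6: w='bb' (idx 2), end of input -> output (2, '')


Encoded: [(0, 'b'), (1, 'b'), (0, 'c'), (1, 'c'), (4, 'b'), (2, '')]


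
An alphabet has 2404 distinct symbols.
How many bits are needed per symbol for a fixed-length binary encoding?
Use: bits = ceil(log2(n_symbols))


log2(2404) = 11.2312
Bracket: 2^11 = 2048 < 2404 <= 2^12 = 4096
So ceil(log2(2404)) = 12

bits = ceil(log2(2404)) = ceil(11.2312) = 12 bits


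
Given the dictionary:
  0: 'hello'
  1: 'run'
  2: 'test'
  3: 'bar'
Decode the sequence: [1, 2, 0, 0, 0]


Look up each index in the dictionary:
  1 -> 'run'
  2 -> 'test'
  0 -> 'hello'
  0 -> 'hello'
  0 -> 'hello'

Decoded: "run test hello hello hello"


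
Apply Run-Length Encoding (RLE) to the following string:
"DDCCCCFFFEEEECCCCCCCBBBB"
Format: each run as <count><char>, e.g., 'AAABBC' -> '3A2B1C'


Scanning runs left to right:
  i=0: run of 'D' x 2 -> '2D'
  i=2: run of 'C' x 4 -> '4C'
  i=6: run of 'F' x 3 -> '3F'
  i=9: run of 'E' x 4 -> '4E'
  i=13: run of 'C' x 7 -> '7C'
  i=20: run of 'B' x 4 -> '4B'

RLE = 2D4C3F4E7C4B


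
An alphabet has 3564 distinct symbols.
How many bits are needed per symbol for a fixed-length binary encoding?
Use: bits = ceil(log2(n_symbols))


log2(3564) = 11.7993
Bracket: 2^11 = 2048 < 3564 <= 2^12 = 4096
So ceil(log2(3564)) = 12

bits = ceil(log2(3564)) = ceil(11.7993) = 12 bits


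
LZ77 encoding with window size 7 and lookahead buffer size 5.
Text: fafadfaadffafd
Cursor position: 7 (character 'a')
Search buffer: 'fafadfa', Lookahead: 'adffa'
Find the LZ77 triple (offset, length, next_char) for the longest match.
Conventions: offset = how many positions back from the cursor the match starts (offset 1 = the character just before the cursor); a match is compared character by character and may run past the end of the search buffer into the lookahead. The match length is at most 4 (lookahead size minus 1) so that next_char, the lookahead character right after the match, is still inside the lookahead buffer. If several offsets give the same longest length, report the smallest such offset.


Try each offset into the search buffer:
  offset=1 (pos 6, char 'a'): match length 1
  offset=2 (pos 5, char 'f'): match length 0
  offset=3 (pos 4, char 'd'): match length 0
  offset=4 (pos 3, char 'a'): match length 3
  offset=5 (pos 2, char 'f'): match length 0
  offset=6 (pos 1, char 'a'): match length 1
  offset=7 (pos 0, char 'f'): match length 0
Longest match has length 3 at offset 4.
next_char = character at position 7 + 3 = 10 -> 'f'

Best match: offset=4, length=3 (matching 'adf' starting at position 3)
LZ77 triple: (4, 3, 'f')


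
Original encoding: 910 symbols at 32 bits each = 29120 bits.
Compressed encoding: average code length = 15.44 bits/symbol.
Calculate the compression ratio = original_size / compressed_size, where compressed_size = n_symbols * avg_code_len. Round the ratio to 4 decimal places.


original_size = n_symbols * orig_bits = 910 * 32 = 29120 bits
compressed_size = n_symbols * avg_code_len = 910 * 15.44 = 14050.4 bits
ratio = original_size / compressed_size = 29120 / 14050.4 = 2.0725

Compression ratio = 2.0725


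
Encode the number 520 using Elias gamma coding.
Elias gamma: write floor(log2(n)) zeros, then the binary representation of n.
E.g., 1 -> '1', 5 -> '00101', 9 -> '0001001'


num_bits = floor(log2(520)) + 1 = 10
leading_zeros = num_bits - 1 = 9
binary(520) = 1000001000

Elias gamma(520) = '000000000' + '1000001000' = 0000000001000001000 (19 bits)


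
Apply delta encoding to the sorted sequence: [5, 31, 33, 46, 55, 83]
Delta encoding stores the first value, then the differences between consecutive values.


First value: 5
Deltas:
  31 - 5 = 26
  33 - 31 = 2
  46 - 33 = 13
  55 - 46 = 9
  83 - 55 = 28


Delta encoded: [5, 26, 2, 13, 9, 28]


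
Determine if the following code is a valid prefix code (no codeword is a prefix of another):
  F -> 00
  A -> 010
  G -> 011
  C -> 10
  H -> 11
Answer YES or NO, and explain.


Checking each pair (does one codeword prefix another?):
  F='00' vs A='010': no prefix
  F='00' vs G='011': no prefix
  F='00' vs C='10': no prefix
  F='00' vs H='11': no prefix
  A='010' vs F='00': no prefix
  A='010' vs G='011': no prefix
  A='010' vs C='10': no prefix
  A='010' vs H='11': no prefix
  G='011' vs F='00': no prefix
  G='011' vs A='010': no prefix
  G='011' vs C='10': no prefix
  G='011' vs H='11': no prefix
  C='10' vs F='00': no prefix
  C='10' vs A='010': no prefix
  C='10' vs G='011': no prefix
  C='10' vs H='11': no prefix
  H='11' vs F='00': no prefix
  H='11' vs A='010': no prefix
  H='11' vs G='011': no prefix
  H='11' vs C='10': no prefix
No violation found over all pairs.

YES -- this is a valid prefix code. No codeword is a prefix of any other codeword.


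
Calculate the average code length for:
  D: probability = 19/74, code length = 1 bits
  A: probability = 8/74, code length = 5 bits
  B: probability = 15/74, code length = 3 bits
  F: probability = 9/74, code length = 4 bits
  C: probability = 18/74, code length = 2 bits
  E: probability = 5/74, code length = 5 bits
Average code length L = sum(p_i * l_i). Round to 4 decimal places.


Weighted contributions p_i * l_i:
  D: (19/74) * 1 = 19/74
  A: (8/74) * 5 = 40/74
  B: (15/74) * 3 = 45/74
  F: (9/74) * 4 = 36/74
  C: (18/74) * 2 = 36/74
  E: (5/74) * 5 = 25/74
Sum = (19 + 40 + 45 + 36 + 36 + 25)/74 = 201/74

L = 201/74 = 2.7162 bits/symbol


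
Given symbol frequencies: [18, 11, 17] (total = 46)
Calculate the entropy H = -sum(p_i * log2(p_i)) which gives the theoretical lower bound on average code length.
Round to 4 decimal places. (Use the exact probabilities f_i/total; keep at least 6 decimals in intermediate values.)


Per-symbol terms -p_i * log2(p_i) with p_i = f_i/46:
  p = 18/46 = 0.391304: log2(p) = -1.353637, -p*log2(p) = 0.529684
  p = 11/46 = 0.239130: log2(p) = -2.064130, -p*log2(p) = 0.493596
  p = 17/46 = 0.369565: log2(p) = -1.436099, -p*log2(p) = 0.530732
H = 0.529684 + 0.493596 + 0.530732 = 1.554012

H = 1.554 bits/symbol


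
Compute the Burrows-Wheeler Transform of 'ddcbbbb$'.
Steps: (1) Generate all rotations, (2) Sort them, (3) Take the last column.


Rotations (sorted):
  0: $ddcbbbb -> last char: b
  1: b$ddcbbb -> last char: b
  2: bb$ddcbb -> last char: b
  3: bbb$ddcb -> last char: b
  4: bbbb$ddc -> last char: c
  5: cbbbb$dd -> last char: d
  6: dcbbbb$d -> last char: d
  7: ddcbbbb$ -> last char: $


BWT = bbbbcdd$


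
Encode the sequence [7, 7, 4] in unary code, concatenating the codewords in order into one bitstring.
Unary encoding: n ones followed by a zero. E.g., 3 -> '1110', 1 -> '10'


Encode each number as n ones followed by a terminating 0:
  7 -> 11111110 (8 bits)
  7 -> 11111110 (8 bits)
  4 -> 11110 (5 bits)
Total length = 8 + 8 + 5 = 21 bits.

Unary([7, 7, 4]) = 111111101111111011110 (21 bits)


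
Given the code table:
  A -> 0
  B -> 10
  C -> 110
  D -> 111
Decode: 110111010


Decoding:
110 -> C
111 -> D
0 -> A
10 -> B


Result: CDAB


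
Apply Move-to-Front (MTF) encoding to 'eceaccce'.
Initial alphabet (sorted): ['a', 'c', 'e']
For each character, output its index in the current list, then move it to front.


MTF encoding:
'e': index 2 in ['a', 'c', 'e'] -> ['e', 'a', 'c']
'c': index 2 in ['e', 'a', 'c'] -> ['c', 'e', 'a']
'e': index 1 in ['c', 'e', 'a'] -> ['e', 'c', 'a']
'a': index 2 in ['e', 'c', 'a'] -> ['a', 'e', 'c']
'c': index 2 in ['a', 'e', 'c'] -> ['c', 'a', 'e']
'c': index 0 in ['c', 'a', 'e'] -> ['c', 'a', 'e']
'c': index 0 in ['c', 'a', 'e'] -> ['c', 'a', 'e']
'e': index 2 in ['c', 'a', 'e'] -> ['e', 'c', 'a']


Output: [2, 2, 1, 2, 2, 0, 0, 2]


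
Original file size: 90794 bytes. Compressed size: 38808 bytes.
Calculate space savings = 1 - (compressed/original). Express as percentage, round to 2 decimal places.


ratio = compressed/original = 38808/90794 = 0.427429
savings = 1 - ratio = 1 - 0.427429 = 0.572571
as a percentage: 0.572571 * 100 = 57.26%

Space savings = 1 - 38808/90794 = 57.26%


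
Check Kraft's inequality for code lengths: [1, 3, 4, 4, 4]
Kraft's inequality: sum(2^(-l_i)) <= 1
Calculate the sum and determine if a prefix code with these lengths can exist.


Sum = 2^(-1) + 2^(-3) + 2^(-4) + 2^(-4) + 2^(-4)
    = 0.5 + 0.125 + 0.0625 + 0.0625 + 0.0625
    = 13/16 = 0.8125
Since 0.8125 <= 1, Kraft's inequality IS satisfied.
A prefix code with these lengths CAN exist.

Kraft sum = 0.8125. Satisfied.


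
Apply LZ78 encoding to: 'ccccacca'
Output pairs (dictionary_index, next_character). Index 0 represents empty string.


LZ78 encoding steps:
Dictionary: {0: ''}
Step 1: w='' (idx 0), next='c' -> output (0, 'c'), add 'c' as idx 1
Step 2: w='c' (idx 1), next='c' -> output (1, 'c'), add 'cc' as idx 2
Step 3: w='c' (idx 1), next='a' -> output (1, 'a'), add 'ca' as idx 3
Step 4: w='cc' (idx 2), next='a' -> output (2, 'a'), add 'cca' as idx 4


Encoded: [(0, 'c'), (1, 'c'), (1, 'a'), (2, 'a')]


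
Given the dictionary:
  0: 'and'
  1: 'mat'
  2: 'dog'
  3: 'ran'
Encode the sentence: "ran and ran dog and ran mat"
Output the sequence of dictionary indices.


Look up each word in the dictionary:
  'ran' -> 3
  'and' -> 0
  'ran' -> 3
  'dog' -> 2
  'and' -> 0
  'ran' -> 3
  'mat' -> 1

Encoded: [3, 0, 3, 2, 0, 3, 1]


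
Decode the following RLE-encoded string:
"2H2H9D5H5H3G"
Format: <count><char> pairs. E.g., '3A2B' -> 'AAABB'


Expanding each <count><char> pair:
  2H -> 'HH'
  2H -> 'HH'
  9D -> 'DDDDDDDDD'
  5H -> 'HHHHH'
  5H -> 'HHHHH'
  3G -> 'GGG'

Decoded = HHHHDDDDDDDDDHHHHHHHHHHGGG


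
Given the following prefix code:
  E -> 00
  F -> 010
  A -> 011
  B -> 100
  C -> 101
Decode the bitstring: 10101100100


Decoding step by step:
Bits 101 -> C
Bits 011 -> A
Bits 00 -> E
Bits 100 -> B


Decoded message: CAEB


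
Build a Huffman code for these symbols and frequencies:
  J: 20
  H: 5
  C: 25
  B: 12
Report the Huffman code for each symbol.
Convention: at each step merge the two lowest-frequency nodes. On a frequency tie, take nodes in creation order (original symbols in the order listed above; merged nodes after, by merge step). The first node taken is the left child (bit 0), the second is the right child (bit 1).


Huffman tree construction:
Step 1: Merge H(5) + B(12) = 17
Step 2: Merge (H+B)(17) + J(20) = 37
Step 3: Merge C(25) + ((H+B)+J)(37) = 62
Read each symbol's code off the tree from the root (left child = 0, right child = 1).

Codes:
  J: 11 (length 2)
  H: 100 (length 3)
  C: 0 (length 1)
  B: 101 (length 3)
Average code length: 116/62 = 1.8710 bits/symbol


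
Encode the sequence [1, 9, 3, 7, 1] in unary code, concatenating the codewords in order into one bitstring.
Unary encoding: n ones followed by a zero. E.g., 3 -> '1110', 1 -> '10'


Encode each number as n ones followed by a terminating 0:
  1 -> 10 (2 bits)
  9 -> 1111111110 (10 bits)
  3 -> 1110 (4 bits)
  7 -> 11111110 (8 bits)
  1 -> 10 (2 bits)
Total length = 2 + 10 + 4 + 8 + 2 = 26 bits.

Unary([1, 9, 3, 7, 1]) = 10111111111011101111111010 (26 bits)


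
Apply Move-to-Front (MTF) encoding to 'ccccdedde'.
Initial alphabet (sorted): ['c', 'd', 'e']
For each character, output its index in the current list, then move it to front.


MTF encoding:
'c': index 0 in ['c', 'd', 'e'] -> ['c', 'd', 'e']
'c': index 0 in ['c', 'd', 'e'] -> ['c', 'd', 'e']
'c': index 0 in ['c', 'd', 'e'] -> ['c', 'd', 'e']
'c': index 0 in ['c', 'd', 'e'] -> ['c', 'd', 'e']
'd': index 1 in ['c', 'd', 'e'] -> ['d', 'c', 'e']
'e': index 2 in ['d', 'c', 'e'] -> ['e', 'd', 'c']
'd': index 1 in ['e', 'd', 'c'] -> ['d', 'e', 'c']
'd': index 0 in ['d', 'e', 'c'] -> ['d', 'e', 'c']
'e': index 1 in ['d', 'e', 'c'] -> ['e', 'd', 'c']


Output: [0, 0, 0, 0, 1, 2, 1, 0, 1]


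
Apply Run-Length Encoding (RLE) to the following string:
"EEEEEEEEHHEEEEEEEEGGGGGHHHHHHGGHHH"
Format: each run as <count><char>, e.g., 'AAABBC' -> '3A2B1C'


Scanning runs left to right:
  i=0: run of 'E' x 8 -> '8E'
  i=8: run of 'H' x 2 -> '2H'
  i=10: run of 'E' x 8 -> '8E'
  i=18: run of 'G' x 5 -> '5G'
  i=23: run of 'H' x 6 -> '6H'
  i=29: run of 'G' x 2 -> '2G'
  i=31: run of 'H' x 3 -> '3H'

RLE = 8E2H8E5G6H2G3H


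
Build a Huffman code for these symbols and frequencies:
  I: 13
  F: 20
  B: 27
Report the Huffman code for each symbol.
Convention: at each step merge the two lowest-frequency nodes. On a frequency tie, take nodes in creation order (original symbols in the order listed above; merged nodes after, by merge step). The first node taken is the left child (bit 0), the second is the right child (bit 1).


Huffman tree construction:
Step 1: Merge I(13) + F(20) = 33
Step 2: Merge B(27) + (I+F)(33) = 60
Read each symbol's code off the tree from the root (left child = 0, right child = 1).

Codes:
  I: 10 (length 2)
  F: 11 (length 2)
  B: 0 (length 1)
Average code length: 93/60 = 1.5500 bits/symbol


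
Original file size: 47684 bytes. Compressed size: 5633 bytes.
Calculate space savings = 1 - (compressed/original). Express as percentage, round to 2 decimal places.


ratio = compressed/original = 5633/47684 = 0.118132
savings = 1 - ratio = 1 - 0.118132 = 0.881868
as a percentage: 0.881868 * 100 = 88.19%

Space savings = 1 - 5633/47684 = 88.19%


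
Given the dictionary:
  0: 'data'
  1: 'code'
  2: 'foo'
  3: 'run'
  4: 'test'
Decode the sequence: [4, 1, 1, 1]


Look up each index in the dictionary:
  4 -> 'test'
  1 -> 'code'
  1 -> 'code'
  1 -> 'code'

Decoded: "test code code code"


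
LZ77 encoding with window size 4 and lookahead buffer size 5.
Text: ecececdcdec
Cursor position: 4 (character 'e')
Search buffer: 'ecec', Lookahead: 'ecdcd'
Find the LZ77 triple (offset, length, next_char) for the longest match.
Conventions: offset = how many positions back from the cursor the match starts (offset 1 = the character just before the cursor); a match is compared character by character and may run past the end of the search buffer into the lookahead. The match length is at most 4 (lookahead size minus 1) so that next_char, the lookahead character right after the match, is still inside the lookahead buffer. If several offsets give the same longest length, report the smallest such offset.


Try each offset into the search buffer:
  offset=1 (pos 3, char 'c'): match length 0
  offset=2 (pos 2, char 'e'): match length 2
  offset=3 (pos 1, char 'c'): match length 0
  offset=4 (pos 0, char 'e'): match length 2
Longest match has length 2, found at offsets 2, 4; take the smallest, offset 2.
next_char = character at position 4 + 2 = 6 -> 'd'

Best match: offset=2, length=2 (matching 'ec' starting at position 2)
LZ77 triple: (2, 2, 'd')


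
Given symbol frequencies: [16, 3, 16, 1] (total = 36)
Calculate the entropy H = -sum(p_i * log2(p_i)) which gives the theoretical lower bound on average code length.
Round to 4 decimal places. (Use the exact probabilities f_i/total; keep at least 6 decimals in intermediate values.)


Per-symbol terms -p_i * log2(p_i) with p_i = f_i/36:
  p = 16/36 = 0.444444: log2(p) = -1.169925, -p*log2(p) = 0.519967
  p = 3/36 = 0.083333: log2(p) = -3.584963, -p*log2(p) = 0.298747
  p = 16/36 = 0.444444: log2(p) = -1.169925, -p*log2(p) = 0.519967
  p = 1/36 = 0.027778: log2(p) = -5.169925, -p*log2(p) = 0.143609
H = 0.519967 + 0.298747 + 0.519967 + 0.143609 = 1.482290

H = 1.4823 bits/symbol


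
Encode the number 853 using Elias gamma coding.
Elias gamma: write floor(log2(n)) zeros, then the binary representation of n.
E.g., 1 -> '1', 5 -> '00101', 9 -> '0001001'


num_bits = floor(log2(853)) + 1 = 10
leading_zeros = num_bits - 1 = 9
binary(853) = 1101010101

Elias gamma(853) = '000000000' + '1101010101' = 0000000001101010101 (19 bits)


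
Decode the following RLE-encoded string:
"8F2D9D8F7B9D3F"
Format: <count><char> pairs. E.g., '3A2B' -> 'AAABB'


Expanding each <count><char> pair:
  8F -> 'FFFFFFFF'
  2D -> 'DD'
  9D -> 'DDDDDDDDD'
  8F -> 'FFFFFFFF'
  7B -> 'BBBBBBB'
  9D -> 'DDDDDDDDD'
  3F -> 'FFF'

Decoded = FFFFFFFFDDDDDDDDDDDFFFFFFFFBBBBBBBDDDDDDDDDFFF


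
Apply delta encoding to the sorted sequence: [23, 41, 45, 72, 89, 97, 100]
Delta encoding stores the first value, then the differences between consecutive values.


First value: 23
Deltas:
  41 - 23 = 18
  45 - 41 = 4
  72 - 45 = 27
  89 - 72 = 17
  97 - 89 = 8
  100 - 97 = 3


Delta encoded: [23, 18, 4, 27, 17, 8, 3]


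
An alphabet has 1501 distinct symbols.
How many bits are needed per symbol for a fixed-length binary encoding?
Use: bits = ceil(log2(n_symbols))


log2(1501) = 10.5517
Bracket: 2^10 = 1024 < 1501 <= 2^11 = 2048
So ceil(log2(1501)) = 11

bits = ceil(log2(1501)) = ceil(10.5517) = 11 bits


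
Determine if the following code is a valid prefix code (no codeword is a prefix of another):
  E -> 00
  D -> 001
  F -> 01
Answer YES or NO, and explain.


Checking each pair (does one codeword prefix another?):
  E='00' vs D='001': prefix -- VIOLATION

NO -- this is NOT a valid prefix code. E (00) is a prefix of D (001).


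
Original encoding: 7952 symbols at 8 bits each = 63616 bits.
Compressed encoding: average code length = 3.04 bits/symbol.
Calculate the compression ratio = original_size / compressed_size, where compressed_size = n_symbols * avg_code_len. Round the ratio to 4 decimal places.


original_size = n_symbols * orig_bits = 7952 * 8 = 63616 bits
compressed_size = n_symbols * avg_code_len = 7952 * 3.04 = 24174.08 bits
ratio = original_size / compressed_size = 63616 / 24174.08 = 2.6316

Compression ratio = 2.6316


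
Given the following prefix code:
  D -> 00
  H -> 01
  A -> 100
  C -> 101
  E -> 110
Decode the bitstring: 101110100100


Decoding step by step:
Bits 101 -> C
Bits 110 -> E
Bits 100 -> A
Bits 100 -> A


Decoded message: CEAA


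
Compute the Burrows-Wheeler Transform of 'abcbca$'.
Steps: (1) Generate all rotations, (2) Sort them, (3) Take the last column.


Rotations (sorted):
  0: $abcbca -> last char: a
  1: a$abcbc -> last char: c
  2: abcbca$ -> last char: $
  3: bca$abc -> last char: c
  4: bcbca$a -> last char: a
  5: ca$abcb -> last char: b
  6: cbca$ab -> last char: b


BWT = ac$cabb


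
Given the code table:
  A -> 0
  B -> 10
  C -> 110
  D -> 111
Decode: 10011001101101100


Decoding:
10 -> B
0 -> A
110 -> C
0 -> A
110 -> C
110 -> C
110 -> C
0 -> A


Result: BACACCCA


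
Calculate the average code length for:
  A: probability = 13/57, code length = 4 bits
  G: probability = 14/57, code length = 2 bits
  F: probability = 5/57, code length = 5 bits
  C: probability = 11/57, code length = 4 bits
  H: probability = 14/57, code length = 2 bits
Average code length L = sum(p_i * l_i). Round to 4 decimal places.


Weighted contributions p_i * l_i:
  A: (13/57) * 4 = 52/57
  G: (14/57) * 2 = 28/57
  F: (5/57) * 5 = 25/57
  C: (11/57) * 4 = 44/57
  H: (14/57) * 2 = 28/57
Sum = (52 + 28 + 25 + 44 + 28)/57 = 177/57

L = 177/57 = 3.1053 bits/symbol


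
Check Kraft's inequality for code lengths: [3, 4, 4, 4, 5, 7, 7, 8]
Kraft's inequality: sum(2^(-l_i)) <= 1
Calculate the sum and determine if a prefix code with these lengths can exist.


Sum = 2^(-3) + 2^(-4) + 2^(-4) + 2^(-4) + 2^(-5) + 2^(-7) + 2^(-7) + 2^(-8)
    = 0.125 + 0.0625 + 0.0625 + 0.0625 + 0.03125 + 0.0078125 + 0.0078125 + 0.00390625
    = 93/256 = 0.36328125
Since 0.36328125 <= 1, Kraft's inequality IS satisfied.
A prefix code with these lengths CAN exist.

Kraft sum = 0.36328125. Satisfied.


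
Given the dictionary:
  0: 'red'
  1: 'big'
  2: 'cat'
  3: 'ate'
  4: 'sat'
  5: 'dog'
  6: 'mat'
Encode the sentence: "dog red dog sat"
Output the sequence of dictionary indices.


Look up each word in the dictionary:
  'dog' -> 5
  'red' -> 0
  'dog' -> 5
  'sat' -> 4

Encoded: [5, 0, 5, 4]


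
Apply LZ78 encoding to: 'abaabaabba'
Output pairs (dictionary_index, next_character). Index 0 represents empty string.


LZ78 encoding steps:
Dictionary: {0: ''}
Step 1: w='' (idx 0), next='a' -> output (0, 'a'), add 'a' as idx 1
Step 2: w='' (idx 0), next='b' -> output (0, 'b'), add 'b' as idx 2
Step 3: w='a' (idx 1), next='a' -> output (1, 'a'), add 'aa' as idx 3
Step 4: w='b' (idx 2), next='a' -> output (2, 'a'), add 'ba' as idx 4
Step 5: w='a' (idx 1), next='b' -> output (1, 'b'), add 'ab' as idx 5
Step 6: w='ba' (idx 4), end of input -> output (4, '')


Encoded: [(0, 'a'), (0, 'b'), (1, 'a'), (2, 'a'), (1, 'b'), (4, '')]


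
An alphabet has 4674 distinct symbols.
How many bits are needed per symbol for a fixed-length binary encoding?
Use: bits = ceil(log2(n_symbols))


log2(4674) = 12.1904
Bracket: 2^12 = 4096 < 4674 <= 2^13 = 8192
So ceil(log2(4674)) = 13

bits = ceil(log2(4674)) = ceil(12.1904) = 13 bits


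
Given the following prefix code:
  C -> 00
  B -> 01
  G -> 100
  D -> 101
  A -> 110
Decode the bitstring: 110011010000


Decoding step by step:
Bits 110 -> A
Bits 01 -> B
Bits 101 -> D
Bits 00 -> C
Bits 00 -> C


Decoded message: ABDCC


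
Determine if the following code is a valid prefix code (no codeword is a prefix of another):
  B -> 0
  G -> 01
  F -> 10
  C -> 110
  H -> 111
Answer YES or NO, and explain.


Checking each pair (does one codeword prefix another?):
  B='0' vs G='01': prefix -- VIOLATION

NO -- this is NOT a valid prefix code. B (0) is a prefix of G (01).


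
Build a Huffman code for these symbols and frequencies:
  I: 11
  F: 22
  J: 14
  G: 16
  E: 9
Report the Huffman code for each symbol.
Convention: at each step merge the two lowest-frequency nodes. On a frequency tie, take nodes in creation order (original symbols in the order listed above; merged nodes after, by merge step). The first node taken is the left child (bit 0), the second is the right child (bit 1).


Huffman tree construction:
Step 1: Merge E(9) + I(11) = 20
Step 2: Merge J(14) + G(16) = 30
Step 3: Merge (E+I)(20) + F(22) = 42
Step 4: Merge (J+G)(30) + ((E+I)+F)(42) = 72
Read each symbol's code off the tree from the root (left child = 0, right child = 1).

Codes:
  I: 101 (length 3)
  F: 11 (length 2)
  J: 00 (length 2)
  G: 01 (length 2)
  E: 100 (length 3)
Average code length: 164/72 = 2.2778 bits/symbol


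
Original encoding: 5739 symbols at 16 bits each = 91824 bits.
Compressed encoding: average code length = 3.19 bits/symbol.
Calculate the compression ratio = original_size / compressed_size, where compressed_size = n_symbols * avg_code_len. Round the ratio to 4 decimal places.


original_size = n_symbols * orig_bits = 5739 * 16 = 91824 bits
compressed_size = n_symbols * avg_code_len = 5739 * 3.19 = 18307.41 bits
ratio = original_size / compressed_size = 91824 / 18307.41 = 5.0157

Compression ratio = 5.0157


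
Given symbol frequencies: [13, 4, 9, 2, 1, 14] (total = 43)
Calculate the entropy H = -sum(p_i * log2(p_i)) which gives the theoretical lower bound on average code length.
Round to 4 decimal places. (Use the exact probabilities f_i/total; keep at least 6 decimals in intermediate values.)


Per-symbol terms -p_i * log2(p_i) with p_i = f_i/43:
  p = 13/43 = 0.302326: log2(p) = -1.725825, -p*log2(p) = 0.521761
  p = 4/43 = 0.093023: log2(p) = -3.426265, -p*log2(p) = 0.318722
  p = 9/43 = 0.209302: log2(p) = -2.256340, -p*log2(p) = 0.472257
  p = 2/43 = 0.046512: log2(p) = -4.426265, -p*log2(p) = 0.205873
  p = 1/43 = 0.023256: log2(p) = -5.426265, -p*log2(p) = 0.126192
  p = 14/43 = 0.325581: log2(p) = -1.618910, -p*log2(p) = 0.527087
H = 0.521761 + 0.318722 + 0.472257 + 0.205873 + 0.126192 + 0.527087 = 2.171892

H = 2.1719 bits/symbol


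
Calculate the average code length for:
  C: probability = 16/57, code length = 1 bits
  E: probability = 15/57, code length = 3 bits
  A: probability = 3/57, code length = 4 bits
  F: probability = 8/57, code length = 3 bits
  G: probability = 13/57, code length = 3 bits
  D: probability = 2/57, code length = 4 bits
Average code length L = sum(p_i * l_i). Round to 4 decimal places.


Weighted contributions p_i * l_i:
  C: (16/57) * 1 = 16/57
  E: (15/57) * 3 = 45/57
  A: (3/57) * 4 = 12/57
  F: (8/57) * 3 = 24/57
  G: (13/57) * 3 = 39/57
  D: (2/57) * 4 = 8/57
Sum = (16 + 45 + 12 + 24 + 39 + 8)/57 = 144/57

L = 144/57 = 2.5263 bits/symbol


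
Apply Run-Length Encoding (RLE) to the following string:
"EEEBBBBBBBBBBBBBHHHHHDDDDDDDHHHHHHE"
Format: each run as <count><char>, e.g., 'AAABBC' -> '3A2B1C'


Scanning runs left to right:
  i=0: run of 'E' x 3 -> '3E'
  i=3: run of 'B' x 13 -> '13B'
  i=16: run of 'H' x 5 -> '5H'
  i=21: run of 'D' x 7 -> '7D'
  i=28: run of 'H' x 6 -> '6H'
  i=34: run of 'E' x 1 -> '1E'

RLE = 3E13B5H7D6H1E


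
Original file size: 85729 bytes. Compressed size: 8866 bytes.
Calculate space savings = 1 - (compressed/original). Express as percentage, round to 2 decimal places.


ratio = compressed/original = 8866/85729 = 0.103419
savings = 1 - ratio = 1 - 0.103419 = 0.896581
as a percentage: 0.896581 * 100 = 89.66%

Space savings = 1 - 8866/85729 = 89.66%


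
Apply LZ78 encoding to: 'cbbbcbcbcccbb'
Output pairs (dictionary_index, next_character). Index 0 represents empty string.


LZ78 encoding steps:
Dictionary: {0: ''}
Step 1: w='' (idx 0), next='c' -> output (0, 'c'), add 'c' as idx 1
Step 2: w='' (idx 0), next='b' -> output (0, 'b'), add 'b' as idx 2
Step 3: w='b' (idx 2), next='b' -> output (2, 'b'), add 'bb' as idx 3
Step 4: w='c' (idx 1), next='b' -> output (1, 'b'), add 'cb' as idx 4
Step 5: w='cb' (idx 4), next='c' -> output (4, 'c'), add 'cbc' as idx 5
Step 6: w='c' (idx 1), next='c' -> output (1, 'c'), add 'cc' as idx 6
Step 7: w='bb' (idx 3), end of input -> output (3, '')


Encoded: [(0, 'c'), (0, 'b'), (2, 'b'), (1, 'b'), (4, 'c'), (1, 'c'), (3, '')]


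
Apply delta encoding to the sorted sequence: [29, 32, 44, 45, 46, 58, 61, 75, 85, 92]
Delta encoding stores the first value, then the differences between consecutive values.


First value: 29
Deltas:
  32 - 29 = 3
  44 - 32 = 12
  45 - 44 = 1
  46 - 45 = 1
  58 - 46 = 12
  61 - 58 = 3
  75 - 61 = 14
  85 - 75 = 10
  92 - 85 = 7


Delta encoded: [29, 3, 12, 1, 1, 12, 3, 14, 10, 7]


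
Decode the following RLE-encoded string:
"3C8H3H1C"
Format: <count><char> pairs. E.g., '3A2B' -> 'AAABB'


Expanding each <count><char> pair:
  3C -> 'CCC'
  8H -> 'HHHHHHHH'
  3H -> 'HHH'
  1C -> 'C'

Decoded = CCCHHHHHHHHHHHC


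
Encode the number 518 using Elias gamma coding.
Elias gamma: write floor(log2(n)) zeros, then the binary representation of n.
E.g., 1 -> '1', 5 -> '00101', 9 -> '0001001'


num_bits = floor(log2(518)) + 1 = 10
leading_zeros = num_bits - 1 = 9
binary(518) = 1000000110

Elias gamma(518) = '000000000' + '1000000110' = 0000000001000000110 (19 bits)


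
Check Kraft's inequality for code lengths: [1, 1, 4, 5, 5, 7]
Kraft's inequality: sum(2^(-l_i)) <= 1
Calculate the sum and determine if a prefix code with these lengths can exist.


Sum = 2^(-1) + 2^(-1) + 2^(-4) + 2^(-5) + 2^(-5) + 2^(-7)
    = 0.5 + 0.5 + 0.0625 + 0.03125 + 0.03125 + 0.0078125
    = 145/128 = 1.1328125
Since 1.1328125 > 1, Kraft's inequality is NOT satisfied.
A prefix code with these lengths CANNOT exist.

Kraft sum = 1.1328125. Not satisfied.


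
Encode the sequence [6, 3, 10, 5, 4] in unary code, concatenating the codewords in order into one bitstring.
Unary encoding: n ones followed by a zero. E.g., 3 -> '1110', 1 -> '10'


Encode each number as n ones followed by a terminating 0:
  6 -> 1111110 (7 bits)
  3 -> 1110 (4 bits)
  10 -> 11111111110 (11 bits)
  5 -> 111110 (6 bits)
  4 -> 11110 (5 bits)
Total length = 7 + 4 + 11 + 6 + 5 = 33 bits.

Unary([6, 3, 10, 5, 4]) = 111111011101111111111011111011110 (33 bits)


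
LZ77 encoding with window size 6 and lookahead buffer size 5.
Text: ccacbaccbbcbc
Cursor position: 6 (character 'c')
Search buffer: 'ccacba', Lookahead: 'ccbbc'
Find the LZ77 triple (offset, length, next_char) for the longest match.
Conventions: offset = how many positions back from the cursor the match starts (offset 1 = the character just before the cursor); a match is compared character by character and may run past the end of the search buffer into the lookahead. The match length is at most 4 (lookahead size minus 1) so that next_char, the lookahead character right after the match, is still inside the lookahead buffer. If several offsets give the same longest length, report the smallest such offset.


Try each offset into the search buffer:
  offset=1 (pos 5, char 'a'): match length 0
  offset=2 (pos 4, char 'b'): match length 0
  offset=3 (pos 3, char 'c'): match length 1
  offset=4 (pos 2, char 'a'): match length 0
  offset=5 (pos 1, char 'c'): match length 1
  offset=6 (pos 0, char 'c'): match length 2
Longest match has length 2 at offset 6.
next_char = character at position 6 + 2 = 8 -> 'b'

Best match: offset=6, length=2 (matching 'cc' starting at position 0)
LZ77 triple: (6, 2, 'b')


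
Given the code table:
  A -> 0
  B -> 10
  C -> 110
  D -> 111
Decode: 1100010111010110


Decoding:
110 -> C
0 -> A
0 -> A
10 -> B
111 -> D
0 -> A
10 -> B
110 -> C


Result: CAABDABC


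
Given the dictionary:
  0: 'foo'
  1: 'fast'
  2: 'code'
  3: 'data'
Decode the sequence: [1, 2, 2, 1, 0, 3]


Look up each index in the dictionary:
  1 -> 'fast'
  2 -> 'code'
  2 -> 'code'
  1 -> 'fast'
  0 -> 'foo'
  3 -> 'data'

Decoded: "fast code code fast foo data"


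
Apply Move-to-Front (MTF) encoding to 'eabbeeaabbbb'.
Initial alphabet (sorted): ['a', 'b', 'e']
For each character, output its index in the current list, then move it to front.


MTF encoding:
'e': index 2 in ['a', 'b', 'e'] -> ['e', 'a', 'b']
'a': index 1 in ['e', 'a', 'b'] -> ['a', 'e', 'b']
'b': index 2 in ['a', 'e', 'b'] -> ['b', 'a', 'e']
'b': index 0 in ['b', 'a', 'e'] -> ['b', 'a', 'e']
'e': index 2 in ['b', 'a', 'e'] -> ['e', 'b', 'a']
'e': index 0 in ['e', 'b', 'a'] -> ['e', 'b', 'a']
'a': index 2 in ['e', 'b', 'a'] -> ['a', 'e', 'b']
'a': index 0 in ['a', 'e', 'b'] -> ['a', 'e', 'b']
'b': index 2 in ['a', 'e', 'b'] -> ['b', 'a', 'e']
'b': index 0 in ['b', 'a', 'e'] -> ['b', 'a', 'e']
'b': index 0 in ['b', 'a', 'e'] -> ['b', 'a', 'e']
'b': index 0 in ['b', 'a', 'e'] -> ['b', 'a', 'e']


Output: [2, 1, 2, 0, 2, 0, 2, 0, 2, 0, 0, 0]


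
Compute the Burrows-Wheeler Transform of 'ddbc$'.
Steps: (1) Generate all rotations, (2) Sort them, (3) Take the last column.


Rotations (sorted):
  0: $ddbc -> last char: c
  1: bc$dd -> last char: d
  2: c$ddb -> last char: b
  3: dbc$d -> last char: d
  4: ddbc$ -> last char: $


BWT = cdbd$


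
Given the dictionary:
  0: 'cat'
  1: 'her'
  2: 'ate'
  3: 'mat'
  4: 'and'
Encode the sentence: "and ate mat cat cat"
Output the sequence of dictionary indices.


Look up each word in the dictionary:
  'and' -> 4
  'ate' -> 2
  'mat' -> 3
  'cat' -> 0
  'cat' -> 0

Encoded: [4, 2, 3, 0, 0]


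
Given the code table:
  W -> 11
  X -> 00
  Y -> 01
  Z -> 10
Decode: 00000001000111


Decoding:
00 -> X
00 -> X
00 -> X
01 -> Y
00 -> X
01 -> Y
11 -> W


Result: XXXYXYW


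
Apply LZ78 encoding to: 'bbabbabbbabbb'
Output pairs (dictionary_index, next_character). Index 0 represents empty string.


LZ78 encoding steps:
Dictionary: {0: ''}
Step 1: w='' (idx 0), next='b' -> output (0, 'b'), add 'b' as idx 1
Step 2: w='b' (idx 1), next='a' -> output (1, 'a'), add 'ba' as idx 2
Step 3: w='b' (idx 1), next='b' -> output (1, 'b'), add 'bb' as idx 3
Step 4: w='' (idx 0), next='a' -> output (0, 'a'), add 'a' as idx 4
Step 5: w='bb' (idx 3), next='b' -> output (3, 'b'), add 'bbb' as idx 5
Step 6: w='a' (idx 4), next='b' -> output (4, 'b'), add 'ab' as idx 6
Step 7: w='bb' (idx 3), end of input -> output (3, '')


Encoded: [(0, 'b'), (1, 'a'), (1, 'b'), (0, 'a'), (3, 'b'), (4, 'b'), (3, '')]


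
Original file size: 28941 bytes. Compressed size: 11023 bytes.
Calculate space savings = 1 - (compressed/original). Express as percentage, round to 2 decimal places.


ratio = compressed/original = 11023/28941 = 0.380878
savings = 1 - ratio = 1 - 0.380878 = 0.619122
as a percentage: 0.619122 * 100 = 61.91%

Space savings = 1 - 11023/28941 = 61.91%


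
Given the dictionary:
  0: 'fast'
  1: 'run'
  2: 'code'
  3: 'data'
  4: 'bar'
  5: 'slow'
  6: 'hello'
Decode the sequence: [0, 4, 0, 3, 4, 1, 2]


Look up each index in the dictionary:
  0 -> 'fast'
  4 -> 'bar'
  0 -> 'fast'
  3 -> 'data'
  4 -> 'bar'
  1 -> 'run'
  2 -> 'code'

Decoded: "fast bar fast data bar run code"
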